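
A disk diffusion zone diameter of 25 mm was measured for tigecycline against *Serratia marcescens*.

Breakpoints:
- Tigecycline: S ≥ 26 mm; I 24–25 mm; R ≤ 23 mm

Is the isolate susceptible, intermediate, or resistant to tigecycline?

Tigecycline (25 mm) in 24–25 mm ⇒ I

I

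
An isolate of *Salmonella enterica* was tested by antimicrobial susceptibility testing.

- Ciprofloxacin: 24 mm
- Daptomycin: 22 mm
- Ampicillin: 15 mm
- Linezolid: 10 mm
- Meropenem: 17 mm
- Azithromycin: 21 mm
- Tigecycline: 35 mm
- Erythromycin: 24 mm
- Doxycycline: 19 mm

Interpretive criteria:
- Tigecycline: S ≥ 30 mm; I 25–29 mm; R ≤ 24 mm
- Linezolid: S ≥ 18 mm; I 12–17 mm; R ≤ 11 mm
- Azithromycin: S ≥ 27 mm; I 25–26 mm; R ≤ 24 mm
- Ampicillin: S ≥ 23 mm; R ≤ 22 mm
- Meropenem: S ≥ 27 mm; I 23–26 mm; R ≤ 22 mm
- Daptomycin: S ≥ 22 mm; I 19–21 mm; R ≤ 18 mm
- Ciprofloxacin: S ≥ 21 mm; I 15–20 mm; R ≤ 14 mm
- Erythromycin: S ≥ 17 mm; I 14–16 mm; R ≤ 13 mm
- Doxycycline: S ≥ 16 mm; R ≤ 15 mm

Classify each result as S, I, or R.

S, S, R, R, R, R, S, S, S

Ciprofloxacin: 24 mm is ≥ 21 mm → S
Daptomycin: 22 mm is ≥ 22 mm → susceptible
Ampicillin (15 mm) ≤ 22 mm — resistant
Linezolid (10 mm) ≤ 11 mm → R
Meropenem 17 mm: ≤ 22 mm ⇒ R
Azithromycin (21 mm) ≤ 24 mm — Resistant
Tigecycline (35 mm) ≥ 30 mm — susceptible
Erythromycin 24 mm: ≥ 17 mm — Susceptible
Doxycycline (19 mm) ≥ 16 mm → susceptible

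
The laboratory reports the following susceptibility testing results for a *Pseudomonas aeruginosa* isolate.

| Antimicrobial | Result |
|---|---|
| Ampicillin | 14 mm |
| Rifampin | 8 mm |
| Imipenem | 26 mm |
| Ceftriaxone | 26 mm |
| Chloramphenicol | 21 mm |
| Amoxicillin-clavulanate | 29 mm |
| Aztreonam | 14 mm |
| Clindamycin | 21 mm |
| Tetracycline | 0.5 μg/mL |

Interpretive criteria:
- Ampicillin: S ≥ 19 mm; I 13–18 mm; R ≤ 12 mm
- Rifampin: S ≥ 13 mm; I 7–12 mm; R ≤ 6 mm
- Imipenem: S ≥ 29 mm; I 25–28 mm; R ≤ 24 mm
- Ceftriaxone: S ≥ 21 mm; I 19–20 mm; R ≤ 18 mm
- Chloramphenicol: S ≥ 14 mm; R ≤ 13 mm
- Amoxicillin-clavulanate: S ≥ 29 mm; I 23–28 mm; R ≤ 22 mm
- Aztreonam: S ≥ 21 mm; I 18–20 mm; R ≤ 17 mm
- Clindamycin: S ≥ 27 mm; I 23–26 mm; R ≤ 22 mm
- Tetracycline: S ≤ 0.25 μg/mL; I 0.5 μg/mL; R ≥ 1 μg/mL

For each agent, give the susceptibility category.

Ampicillin 14 mm: in 13–18 mm ⇒ I
Rifampin: 8 mm is in 7–12 mm → I
Imipenem 26 mm: in 25–28 mm ⇒ Intermediate
Ceftriaxone 26 mm: ≥ 21 mm — Susceptible
Chloramphenicol: 21 mm is ≥ 14 mm ⇒ susceptible
Amoxicillin-clavulanate 29 mm: ≥ 29 mm ⇒ Susceptible
Aztreonam: 14 mm is ≤ 17 mm → R
Clindamycin: 21 mm is ≤ 22 mm ⇒ Resistant
Tetracycline 0.5 μg/mL: = 0.5 μg/mL → Intermediate

I, I, I, S, S, S, R, R, I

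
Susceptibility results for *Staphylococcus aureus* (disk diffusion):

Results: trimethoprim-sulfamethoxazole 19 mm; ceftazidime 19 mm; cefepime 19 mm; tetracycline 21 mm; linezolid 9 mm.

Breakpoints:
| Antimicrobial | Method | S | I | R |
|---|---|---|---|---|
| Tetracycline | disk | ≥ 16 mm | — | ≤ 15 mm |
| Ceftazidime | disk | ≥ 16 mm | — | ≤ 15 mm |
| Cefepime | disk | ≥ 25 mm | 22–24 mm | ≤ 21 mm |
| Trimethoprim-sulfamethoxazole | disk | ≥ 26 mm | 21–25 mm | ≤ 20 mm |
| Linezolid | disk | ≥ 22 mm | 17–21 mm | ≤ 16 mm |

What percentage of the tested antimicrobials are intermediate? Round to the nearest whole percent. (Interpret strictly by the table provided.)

0%

Trimethoprim-sulfamethoxazole: 19 mm is ≤ 20 mm ⇒ R
Ceftazidime 19 mm: ≥ 16 mm — susceptible
Cefepime: 19 mm is ≤ 21 mm → R
Tetracycline: 21 mm is ≥ 16 mm ⇒ S
Linezolid 9 mm: ≤ 16 mm ⇒ resistant
Intermediate: 0/5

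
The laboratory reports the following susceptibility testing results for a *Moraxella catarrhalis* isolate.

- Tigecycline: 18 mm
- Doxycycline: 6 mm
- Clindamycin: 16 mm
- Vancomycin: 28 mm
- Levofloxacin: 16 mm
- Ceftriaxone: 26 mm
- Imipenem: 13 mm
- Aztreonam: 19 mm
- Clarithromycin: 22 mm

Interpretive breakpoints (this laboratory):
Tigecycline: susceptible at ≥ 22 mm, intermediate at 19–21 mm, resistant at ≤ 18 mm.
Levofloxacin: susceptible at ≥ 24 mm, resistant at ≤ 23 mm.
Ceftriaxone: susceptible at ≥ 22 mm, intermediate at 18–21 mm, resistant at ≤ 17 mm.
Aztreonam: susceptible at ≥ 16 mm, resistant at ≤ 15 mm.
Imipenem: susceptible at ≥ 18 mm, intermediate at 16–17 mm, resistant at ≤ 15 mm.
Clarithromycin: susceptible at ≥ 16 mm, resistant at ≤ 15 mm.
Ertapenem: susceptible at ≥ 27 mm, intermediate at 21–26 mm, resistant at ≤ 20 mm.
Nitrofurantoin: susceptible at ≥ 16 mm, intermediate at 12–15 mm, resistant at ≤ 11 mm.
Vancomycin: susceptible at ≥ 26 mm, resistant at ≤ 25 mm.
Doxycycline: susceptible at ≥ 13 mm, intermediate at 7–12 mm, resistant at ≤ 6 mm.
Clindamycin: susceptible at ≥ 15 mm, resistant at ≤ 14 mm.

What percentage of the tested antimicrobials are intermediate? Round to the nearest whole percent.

0%

Tigecycline (18 mm) ≤ 18 mm — resistant
Doxycycline (6 mm) ≤ 6 mm → resistant
Clindamycin (16 mm) ≥ 15 mm — S
Vancomycin (28 mm) ≥ 26 mm ⇒ Susceptible
Levofloxacin 16 mm: ≤ 23 mm — R
Ceftriaxone: 26 mm is ≥ 22 mm ⇒ susceptible
Imipenem 13 mm: ≤ 15 mm ⇒ resistant
Aztreonam: 19 mm is ≥ 16 mm — Susceptible
Clarithromycin 22 mm: ≥ 16 mm ⇒ S
Intermediate: 0/9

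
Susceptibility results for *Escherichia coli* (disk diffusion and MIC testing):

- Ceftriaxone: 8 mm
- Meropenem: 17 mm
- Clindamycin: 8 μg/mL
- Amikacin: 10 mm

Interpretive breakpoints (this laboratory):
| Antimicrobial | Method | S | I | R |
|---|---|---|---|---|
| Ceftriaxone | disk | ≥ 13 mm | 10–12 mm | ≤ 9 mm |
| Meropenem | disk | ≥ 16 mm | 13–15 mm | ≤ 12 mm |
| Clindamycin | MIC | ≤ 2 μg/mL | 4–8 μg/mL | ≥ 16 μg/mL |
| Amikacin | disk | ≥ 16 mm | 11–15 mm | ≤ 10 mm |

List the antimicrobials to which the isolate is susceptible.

meropenem

Ceftriaxone 8 mm: ≤ 9 mm — R
Meropenem (17 mm) ≥ 16 mm → S
Clindamycin: 8 μg/mL is in 4–8 μg/mL — I
Amikacin: 10 mm is ≤ 10 mm — resistant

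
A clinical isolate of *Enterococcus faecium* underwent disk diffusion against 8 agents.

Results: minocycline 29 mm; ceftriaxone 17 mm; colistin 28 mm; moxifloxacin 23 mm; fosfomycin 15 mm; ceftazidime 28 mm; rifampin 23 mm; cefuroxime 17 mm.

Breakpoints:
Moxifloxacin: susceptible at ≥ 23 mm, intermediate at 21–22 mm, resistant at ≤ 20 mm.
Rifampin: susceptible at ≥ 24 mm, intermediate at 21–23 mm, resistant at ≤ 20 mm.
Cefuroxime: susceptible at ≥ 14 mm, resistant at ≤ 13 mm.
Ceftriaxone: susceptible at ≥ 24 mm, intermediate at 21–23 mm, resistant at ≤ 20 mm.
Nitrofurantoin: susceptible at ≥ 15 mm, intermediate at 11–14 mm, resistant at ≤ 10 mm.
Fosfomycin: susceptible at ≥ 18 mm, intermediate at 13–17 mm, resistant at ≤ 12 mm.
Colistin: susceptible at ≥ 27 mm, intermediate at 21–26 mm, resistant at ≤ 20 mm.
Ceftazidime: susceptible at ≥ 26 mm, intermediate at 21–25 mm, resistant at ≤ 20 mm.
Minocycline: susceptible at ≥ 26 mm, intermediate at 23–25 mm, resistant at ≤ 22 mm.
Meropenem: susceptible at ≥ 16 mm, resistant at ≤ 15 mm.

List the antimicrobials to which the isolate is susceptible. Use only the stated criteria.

Minocycline (29 mm) ≥ 26 mm — Susceptible
Ceftriaxone: 17 mm is ≤ 20 mm — resistant
Colistin (28 mm) ≥ 27 mm ⇒ susceptible
Moxifloxacin: 23 mm is ≥ 23 mm ⇒ Susceptible
Fosfomycin: 15 mm is in 13–17 mm — intermediate
Ceftazidime: 28 mm is ≥ 26 mm — S
Rifampin (23 mm) in 21–23 mm ⇒ intermediate
Cefuroxime: 17 mm is ≥ 14 mm — Susceptible

minocycline, colistin, moxifloxacin, ceftazidime, cefuroxime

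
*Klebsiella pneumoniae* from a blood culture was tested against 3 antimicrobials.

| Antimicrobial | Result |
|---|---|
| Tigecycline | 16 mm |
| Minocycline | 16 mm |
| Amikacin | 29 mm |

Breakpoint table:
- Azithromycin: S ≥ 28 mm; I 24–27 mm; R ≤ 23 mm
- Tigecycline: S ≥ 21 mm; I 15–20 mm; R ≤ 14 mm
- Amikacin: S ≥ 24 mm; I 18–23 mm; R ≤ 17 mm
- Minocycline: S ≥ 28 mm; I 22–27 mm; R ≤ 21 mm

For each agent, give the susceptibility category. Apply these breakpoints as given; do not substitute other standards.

I, R, S

Tigecycline: 16 mm is in 15–20 mm — intermediate
Minocycline (16 mm) ≤ 21 mm → R
Amikacin 29 mm: ≥ 24 mm — Susceptible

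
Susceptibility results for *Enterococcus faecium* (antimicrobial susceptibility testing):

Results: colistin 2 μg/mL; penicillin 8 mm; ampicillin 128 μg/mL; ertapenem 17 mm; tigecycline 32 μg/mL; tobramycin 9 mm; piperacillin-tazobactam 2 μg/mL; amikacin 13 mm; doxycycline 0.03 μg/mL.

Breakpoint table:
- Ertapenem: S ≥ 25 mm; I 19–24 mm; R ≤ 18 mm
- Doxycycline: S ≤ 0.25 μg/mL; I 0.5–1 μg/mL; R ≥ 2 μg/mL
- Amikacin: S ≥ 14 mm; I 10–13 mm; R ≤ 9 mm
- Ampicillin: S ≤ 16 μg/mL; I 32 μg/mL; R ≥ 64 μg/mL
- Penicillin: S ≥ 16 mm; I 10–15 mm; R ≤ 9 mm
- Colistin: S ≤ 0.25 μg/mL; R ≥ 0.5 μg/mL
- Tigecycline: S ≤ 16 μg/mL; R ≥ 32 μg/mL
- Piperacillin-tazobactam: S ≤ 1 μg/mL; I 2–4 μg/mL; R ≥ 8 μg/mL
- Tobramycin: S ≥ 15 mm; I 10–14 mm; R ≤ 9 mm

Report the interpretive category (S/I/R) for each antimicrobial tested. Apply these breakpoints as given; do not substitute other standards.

Colistin (2 μg/mL) ≥ 0.5 μg/mL ⇒ resistant
Penicillin (8 mm) ≤ 9 mm ⇒ R
Ampicillin (128 μg/mL) ≥ 64 μg/mL — R
Ertapenem 17 mm: ≤ 18 mm — R
Tigecycline (32 μg/mL) ≥ 32 μg/mL → resistant
Tobramycin: 9 mm is ≤ 9 mm ⇒ R
Piperacillin-tazobactam: 2 μg/mL is in 2–4 μg/mL — Intermediate
Amikacin (13 mm) in 10–13 mm ⇒ intermediate
Doxycycline: 0.03 μg/mL is ≤ 0.25 μg/mL → susceptible

R, R, R, R, R, R, I, I, S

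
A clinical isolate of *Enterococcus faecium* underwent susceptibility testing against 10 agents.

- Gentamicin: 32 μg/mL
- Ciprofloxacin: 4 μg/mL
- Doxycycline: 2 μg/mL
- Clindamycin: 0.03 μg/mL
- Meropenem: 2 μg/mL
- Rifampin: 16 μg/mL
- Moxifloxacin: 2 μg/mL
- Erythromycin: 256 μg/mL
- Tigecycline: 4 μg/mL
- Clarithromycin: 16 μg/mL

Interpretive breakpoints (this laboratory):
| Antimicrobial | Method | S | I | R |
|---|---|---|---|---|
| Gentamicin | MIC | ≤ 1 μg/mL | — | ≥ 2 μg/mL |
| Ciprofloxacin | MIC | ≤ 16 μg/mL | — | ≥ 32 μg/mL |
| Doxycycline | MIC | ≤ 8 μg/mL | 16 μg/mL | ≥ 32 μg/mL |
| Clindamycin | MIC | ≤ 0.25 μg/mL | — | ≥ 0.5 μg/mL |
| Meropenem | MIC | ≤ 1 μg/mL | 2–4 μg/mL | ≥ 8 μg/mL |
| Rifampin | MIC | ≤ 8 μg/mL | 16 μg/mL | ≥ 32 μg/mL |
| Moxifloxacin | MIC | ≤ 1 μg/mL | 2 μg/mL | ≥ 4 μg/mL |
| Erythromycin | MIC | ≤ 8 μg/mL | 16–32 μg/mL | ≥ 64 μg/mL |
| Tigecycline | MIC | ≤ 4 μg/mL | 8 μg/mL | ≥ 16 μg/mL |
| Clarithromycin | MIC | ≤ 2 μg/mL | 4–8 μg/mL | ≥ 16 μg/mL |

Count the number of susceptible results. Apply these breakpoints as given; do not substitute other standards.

4

Gentamicin: 32 μg/mL is ≥ 2 μg/mL → R
Ciprofloxacin: 4 μg/mL is ≤ 16 μg/mL — Susceptible
Doxycycline: 2 μg/mL is ≤ 8 μg/mL ⇒ Susceptible
Clindamycin (0.03 μg/mL) ≤ 0.25 μg/mL → susceptible
Meropenem (2 μg/mL) in 2–4 μg/mL → I
Rifampin: 16 μg/mL is = 16 μg/mL — I
Moxifloxacin 2 μg/mL: = 2 μg/mL — Intermediate
Erythromycin: 256 μg/mL is ≥ 64 μg/mL — resistant
Tigecycline: 4 μg/mL is ≤ 4 μg/mL — S
Clarithromycin (16 μg/mL) ≥ 16 μg/mL — R
Susceptible: 4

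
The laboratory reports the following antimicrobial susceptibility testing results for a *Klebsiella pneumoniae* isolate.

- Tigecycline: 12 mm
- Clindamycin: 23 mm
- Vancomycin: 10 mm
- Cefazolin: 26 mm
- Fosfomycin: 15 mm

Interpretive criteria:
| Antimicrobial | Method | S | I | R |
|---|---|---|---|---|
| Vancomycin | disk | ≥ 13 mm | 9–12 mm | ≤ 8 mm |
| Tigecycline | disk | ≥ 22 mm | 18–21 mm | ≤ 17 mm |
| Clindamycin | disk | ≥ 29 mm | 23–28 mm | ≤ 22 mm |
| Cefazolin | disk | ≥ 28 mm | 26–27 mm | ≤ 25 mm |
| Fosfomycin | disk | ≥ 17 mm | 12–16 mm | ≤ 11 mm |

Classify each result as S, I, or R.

Tigecycline (12 mm) ≤ 17 mm ⇒ R
Clindamycin (23 mm) in 23–28 mm ⇒ Intermediate
Vancomycin 10 mm: in 9–12 mm ⇒ Intermediate
Cefazolin 26 mm: in 26–27 mm → intermediate
Fosfomycin (15 mm) in 12–16 mm ⇒ intermediate

R, I, I, I, I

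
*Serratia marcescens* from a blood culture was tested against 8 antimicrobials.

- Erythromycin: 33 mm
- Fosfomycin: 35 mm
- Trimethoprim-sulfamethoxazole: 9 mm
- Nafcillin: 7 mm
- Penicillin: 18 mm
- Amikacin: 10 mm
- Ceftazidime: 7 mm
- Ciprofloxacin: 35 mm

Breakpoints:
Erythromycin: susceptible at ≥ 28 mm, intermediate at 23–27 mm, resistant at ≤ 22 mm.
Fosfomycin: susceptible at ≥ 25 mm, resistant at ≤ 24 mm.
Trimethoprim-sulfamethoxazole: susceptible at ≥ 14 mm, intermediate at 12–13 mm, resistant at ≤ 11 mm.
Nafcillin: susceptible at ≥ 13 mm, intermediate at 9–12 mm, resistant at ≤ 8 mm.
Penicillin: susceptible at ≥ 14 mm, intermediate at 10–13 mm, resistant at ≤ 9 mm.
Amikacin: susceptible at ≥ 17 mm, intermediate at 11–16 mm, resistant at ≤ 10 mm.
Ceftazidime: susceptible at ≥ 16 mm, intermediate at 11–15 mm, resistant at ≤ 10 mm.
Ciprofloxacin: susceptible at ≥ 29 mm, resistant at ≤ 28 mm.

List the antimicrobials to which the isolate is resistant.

trimethoprim-sulfamethoxazole, nafcillin, amikacin, ceftazidime

Erythromycin: 33 mm is ≥ 28 mm — susceptible
Fosfomycin 35 mm: ≥ 25 mm ⇒ S
Trimethoprim-sulfamethoxazole 9 mm: ≤ 11 mm → Resistant
Nafcillin (7 mm) ≤ 8 mm — resistant
Penicillin: 18 mm is ≥ 14 mm — S
Amikacin 10 mm: ≤ 10 mm → Resistant
Ceftazidime (7 mm) ≤ 10 mm — R
Ciprofloxacin 35 mm: ≥ 29 mm → S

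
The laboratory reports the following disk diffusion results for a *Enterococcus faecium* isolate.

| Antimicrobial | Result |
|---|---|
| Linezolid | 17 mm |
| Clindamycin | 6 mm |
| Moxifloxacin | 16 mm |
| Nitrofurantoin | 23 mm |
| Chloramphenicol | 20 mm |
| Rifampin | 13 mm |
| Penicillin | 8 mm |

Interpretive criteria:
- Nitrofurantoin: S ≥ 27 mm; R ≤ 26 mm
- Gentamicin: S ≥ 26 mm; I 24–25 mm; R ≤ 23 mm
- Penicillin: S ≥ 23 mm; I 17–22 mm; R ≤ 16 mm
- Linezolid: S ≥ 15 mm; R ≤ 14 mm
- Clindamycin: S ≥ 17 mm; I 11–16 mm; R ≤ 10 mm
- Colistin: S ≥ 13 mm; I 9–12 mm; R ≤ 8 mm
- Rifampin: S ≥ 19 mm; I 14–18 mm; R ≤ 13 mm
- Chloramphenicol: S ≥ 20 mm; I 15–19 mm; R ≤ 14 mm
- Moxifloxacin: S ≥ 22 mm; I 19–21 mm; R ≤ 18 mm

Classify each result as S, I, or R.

S, R, R, R, S, R, R

Linezolid: 17 mm is ≥ 15 mm ⇒ Susceptible
Clindamycin 6 mm: ≤ 10 mm ⇒ R
Moxifloxacin: 16 mm is ≤ 18 mm ⇒ resistant
Nitrofurantoin (23 mm) ≤ 26 mm → Resistant
Chloramphenicol: 20 mm is ≥ 20 mm ⇒ Susceptible
Rifampin (13 mm) ≤ 13 mm — Resistant
Penicillin: 8 mm is ≤ 16 mm — R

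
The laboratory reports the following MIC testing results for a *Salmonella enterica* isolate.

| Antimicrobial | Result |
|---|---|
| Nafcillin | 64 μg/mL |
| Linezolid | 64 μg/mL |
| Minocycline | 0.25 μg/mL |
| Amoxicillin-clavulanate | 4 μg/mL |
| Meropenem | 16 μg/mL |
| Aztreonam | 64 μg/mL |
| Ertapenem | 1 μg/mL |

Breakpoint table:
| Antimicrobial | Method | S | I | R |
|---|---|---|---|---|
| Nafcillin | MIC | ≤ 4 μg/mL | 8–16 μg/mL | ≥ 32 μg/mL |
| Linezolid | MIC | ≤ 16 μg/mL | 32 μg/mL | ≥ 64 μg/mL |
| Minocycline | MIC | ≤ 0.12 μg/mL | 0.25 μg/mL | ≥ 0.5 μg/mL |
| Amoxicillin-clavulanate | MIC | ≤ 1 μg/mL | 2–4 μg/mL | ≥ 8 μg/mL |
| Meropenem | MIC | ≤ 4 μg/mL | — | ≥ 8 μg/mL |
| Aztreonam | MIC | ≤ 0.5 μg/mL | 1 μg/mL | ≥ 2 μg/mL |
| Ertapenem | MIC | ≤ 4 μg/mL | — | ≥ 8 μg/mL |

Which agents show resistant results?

nafcillin, linezolid, meropenem, aztreonam

Nafcillin (64 μg/mL) ≥ 32 μg/mL ⇒ Resistant
Linezolid (64 μg/mL) ≥ 64 μg/mL → R
Minocycline (0.25 μg/mL) = 0.25 μg/mL ⇒ Intermediate
Amoxicillin-clavulanate: 4 μg/mL is in 2–4 μg/mL ⇒ Intermediate
Meropenem (16 μg/mL) ≥ 8 μg/mL ⇒ resistant
Aztreonam 64 μg/mL: ≥ 2 μg/mL ⇒ resistant
Ertapenem 1 μg/mL: ≤ 4 μg/mL → S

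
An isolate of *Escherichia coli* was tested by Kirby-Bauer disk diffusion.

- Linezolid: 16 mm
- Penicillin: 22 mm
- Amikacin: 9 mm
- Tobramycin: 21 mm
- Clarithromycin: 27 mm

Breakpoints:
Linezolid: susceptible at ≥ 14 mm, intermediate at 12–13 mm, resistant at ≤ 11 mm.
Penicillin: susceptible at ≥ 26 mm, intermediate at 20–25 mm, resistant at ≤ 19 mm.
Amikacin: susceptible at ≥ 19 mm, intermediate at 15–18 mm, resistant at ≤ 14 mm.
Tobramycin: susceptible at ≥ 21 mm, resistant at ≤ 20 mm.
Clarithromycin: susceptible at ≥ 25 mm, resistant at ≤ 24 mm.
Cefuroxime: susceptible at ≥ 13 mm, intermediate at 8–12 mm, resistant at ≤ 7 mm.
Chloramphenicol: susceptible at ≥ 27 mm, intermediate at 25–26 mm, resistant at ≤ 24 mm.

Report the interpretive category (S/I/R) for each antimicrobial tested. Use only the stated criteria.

Linezolid (16 mm) ≥ 14 mm → susceptible
Penicillin (22 mm) in 20–25 mm → Intermediate
Amikacin: 9 mm is ≤ 14 mm — R
Tobramycin: 21 mm is ≥ 21 mm ⇒ susceptible
Clarithromycin 27 mm: ≥ 25 mm ⇒ Susceptible

S, I, R, S, S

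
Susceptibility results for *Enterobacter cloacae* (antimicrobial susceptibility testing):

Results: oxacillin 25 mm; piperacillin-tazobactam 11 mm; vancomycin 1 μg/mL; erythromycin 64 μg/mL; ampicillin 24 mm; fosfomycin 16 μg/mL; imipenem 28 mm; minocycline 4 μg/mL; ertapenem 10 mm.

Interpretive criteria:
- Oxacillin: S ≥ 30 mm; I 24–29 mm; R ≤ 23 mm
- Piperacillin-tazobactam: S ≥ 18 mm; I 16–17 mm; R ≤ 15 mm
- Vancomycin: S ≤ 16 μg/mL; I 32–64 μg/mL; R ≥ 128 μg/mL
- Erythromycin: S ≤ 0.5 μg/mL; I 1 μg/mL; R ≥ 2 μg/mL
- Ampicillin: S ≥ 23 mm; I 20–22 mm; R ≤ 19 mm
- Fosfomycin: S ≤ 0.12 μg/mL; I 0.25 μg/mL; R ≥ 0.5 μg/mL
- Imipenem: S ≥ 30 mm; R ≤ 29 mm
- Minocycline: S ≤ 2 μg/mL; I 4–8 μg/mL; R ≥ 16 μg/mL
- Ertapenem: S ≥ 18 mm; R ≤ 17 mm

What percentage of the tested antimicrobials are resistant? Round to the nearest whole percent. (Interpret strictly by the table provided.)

56%

Oxacillin (25 mm) in 24–29 mm → Intermediate
Piperacillin-tazobactam 11 mm: ≤ 15 mm ⇒ Resistant
Vancomycin: 1 μg/mL is ≤ 16 μg/mL → S
Erythromycin: 64 μg/mL is ≥ 2 μg/mL — R
Ampicillin 24 mm: ≥ 23 mm ⇒ susceptible
Fosfomycin: 16 μg/mL is ≥ 0.5 μg/mL — resistant
Imipenem 28 mm: ≤ 29 mm ⇒ resistant
Minocycline: 4 μg/mL is in 4–8 μg/mL ⇒ I
Ertapenem (10 mm) ≤ 17 mm ⇒ Resistant
Resistant: 5/9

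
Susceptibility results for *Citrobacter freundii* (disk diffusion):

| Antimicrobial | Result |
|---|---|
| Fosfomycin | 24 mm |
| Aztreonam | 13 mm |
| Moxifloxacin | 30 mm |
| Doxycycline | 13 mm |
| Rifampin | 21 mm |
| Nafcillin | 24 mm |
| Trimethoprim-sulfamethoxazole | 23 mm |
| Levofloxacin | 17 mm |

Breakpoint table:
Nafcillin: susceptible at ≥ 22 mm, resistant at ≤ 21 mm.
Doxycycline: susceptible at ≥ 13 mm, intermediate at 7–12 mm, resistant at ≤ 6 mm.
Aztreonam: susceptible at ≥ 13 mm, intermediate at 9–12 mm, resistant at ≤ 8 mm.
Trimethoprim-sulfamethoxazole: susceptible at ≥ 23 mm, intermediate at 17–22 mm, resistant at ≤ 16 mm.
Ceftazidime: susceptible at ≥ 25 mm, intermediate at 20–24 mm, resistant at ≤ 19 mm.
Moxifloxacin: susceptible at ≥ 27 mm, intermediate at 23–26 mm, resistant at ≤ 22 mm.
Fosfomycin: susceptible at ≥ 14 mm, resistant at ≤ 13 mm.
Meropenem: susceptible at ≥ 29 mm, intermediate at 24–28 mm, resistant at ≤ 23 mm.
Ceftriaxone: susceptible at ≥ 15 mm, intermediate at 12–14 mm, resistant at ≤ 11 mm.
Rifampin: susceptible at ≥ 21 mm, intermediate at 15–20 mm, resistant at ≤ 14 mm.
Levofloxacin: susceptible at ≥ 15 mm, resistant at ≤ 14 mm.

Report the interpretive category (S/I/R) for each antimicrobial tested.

S, S, S, S, S, S, S, S

Fosfomycin 24 mm: ≥ 14 mm — Susceptible
Aztreonam 13 mm: ≥ 13 mm — S
Moxifloxacin (30 mm) ≥ 27 mm — Susceptible
Doxycycline: 13 mm is ≥ 13 mm → Susceptible
Rifampin: 21 mm is ≥ 21 mm — susceptible
Nafcillin (24 mm) ≥ 22 mm → S
Trimethoprim-sulfamethoxazole 23 mm: ≥ 23 mm → S
Levofloxacin 17 mm: ≥ 15 mm → S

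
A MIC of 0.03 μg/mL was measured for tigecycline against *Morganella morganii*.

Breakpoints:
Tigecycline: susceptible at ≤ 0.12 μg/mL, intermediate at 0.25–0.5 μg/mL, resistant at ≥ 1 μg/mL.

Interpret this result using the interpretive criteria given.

Tigecycline: 0.03 μg/mL is ≤ 0.12 μg/mL → S

S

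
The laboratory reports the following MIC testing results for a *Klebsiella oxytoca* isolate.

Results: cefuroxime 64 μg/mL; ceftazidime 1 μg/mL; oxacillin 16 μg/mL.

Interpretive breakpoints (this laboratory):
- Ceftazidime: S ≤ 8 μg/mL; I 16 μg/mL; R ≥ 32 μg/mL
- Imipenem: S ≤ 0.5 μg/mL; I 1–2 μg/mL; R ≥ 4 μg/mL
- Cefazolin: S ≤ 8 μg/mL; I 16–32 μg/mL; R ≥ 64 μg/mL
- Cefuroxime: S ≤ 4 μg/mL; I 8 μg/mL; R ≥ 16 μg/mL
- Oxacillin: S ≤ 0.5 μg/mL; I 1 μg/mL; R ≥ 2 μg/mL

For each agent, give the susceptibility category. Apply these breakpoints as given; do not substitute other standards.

Cefuroxime: 64 μg/mL is ≥ 16 μg/mL ⇒ R
Ceftazidime 1 μg/mL: ≤ 8 μg/mL — Susceptible
Oxacillin: 16 μg/mL is ≥ 2 μg/mL → R

R, S, R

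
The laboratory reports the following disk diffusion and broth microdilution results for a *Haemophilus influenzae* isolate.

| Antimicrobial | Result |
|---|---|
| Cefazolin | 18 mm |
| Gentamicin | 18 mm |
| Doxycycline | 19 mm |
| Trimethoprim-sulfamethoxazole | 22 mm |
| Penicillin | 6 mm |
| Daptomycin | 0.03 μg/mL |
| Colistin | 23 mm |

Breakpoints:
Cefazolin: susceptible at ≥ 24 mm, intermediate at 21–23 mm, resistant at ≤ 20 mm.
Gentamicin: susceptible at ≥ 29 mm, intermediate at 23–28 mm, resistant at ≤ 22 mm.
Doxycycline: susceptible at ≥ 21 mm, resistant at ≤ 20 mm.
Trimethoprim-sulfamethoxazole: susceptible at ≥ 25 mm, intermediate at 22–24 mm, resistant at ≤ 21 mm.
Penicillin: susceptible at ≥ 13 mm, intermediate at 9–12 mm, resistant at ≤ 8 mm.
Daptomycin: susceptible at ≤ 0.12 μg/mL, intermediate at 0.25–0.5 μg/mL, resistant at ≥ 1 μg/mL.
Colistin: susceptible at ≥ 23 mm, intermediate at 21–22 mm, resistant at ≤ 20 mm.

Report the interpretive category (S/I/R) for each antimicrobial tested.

Cefazolin: 18 mm is ≤ 20 mm → Resistant
Gentamicin (18 mm) ≤ 22 mm ⇒ R
Doxycycline (19 mm) ≤ 20 mm ⇒ resistant
Trimethoprim-sulfamethoxazole (22 mm) in 22–24 mm → intermediate
Penicillin: 6 mm is ≤ 8 mm — R
Daptomycin (0.03 μg/mL) ≤ 0.12 μg/mL — S
Colistin 23 mm: ≥ 23 mm → S

R, R, R, I, R, S, S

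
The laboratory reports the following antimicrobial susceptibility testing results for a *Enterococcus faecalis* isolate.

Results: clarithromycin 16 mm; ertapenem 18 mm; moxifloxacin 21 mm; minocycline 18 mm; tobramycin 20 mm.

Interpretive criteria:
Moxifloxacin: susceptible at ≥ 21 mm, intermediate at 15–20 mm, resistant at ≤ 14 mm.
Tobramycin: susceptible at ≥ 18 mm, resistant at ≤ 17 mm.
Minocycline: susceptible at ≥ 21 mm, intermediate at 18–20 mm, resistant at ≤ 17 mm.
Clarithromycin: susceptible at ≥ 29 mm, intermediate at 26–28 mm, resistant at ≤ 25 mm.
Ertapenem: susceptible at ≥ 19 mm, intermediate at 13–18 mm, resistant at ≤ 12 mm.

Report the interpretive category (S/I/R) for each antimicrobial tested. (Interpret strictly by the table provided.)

Clarithromycin (16 mm) ≤ 25 mm ⇒ Resistant
Ertapenem (18 mm) in 13–18 mm ⇒ Intermediate
Moxifloxacin 21 mm: ≥ 21 mm → susceptible
Minocycline: 18 mm is in 18–20 mm — Intermediate
Tobramycin (20 mm) ≥ 18 mm → Susceptible

R, I, S, I, S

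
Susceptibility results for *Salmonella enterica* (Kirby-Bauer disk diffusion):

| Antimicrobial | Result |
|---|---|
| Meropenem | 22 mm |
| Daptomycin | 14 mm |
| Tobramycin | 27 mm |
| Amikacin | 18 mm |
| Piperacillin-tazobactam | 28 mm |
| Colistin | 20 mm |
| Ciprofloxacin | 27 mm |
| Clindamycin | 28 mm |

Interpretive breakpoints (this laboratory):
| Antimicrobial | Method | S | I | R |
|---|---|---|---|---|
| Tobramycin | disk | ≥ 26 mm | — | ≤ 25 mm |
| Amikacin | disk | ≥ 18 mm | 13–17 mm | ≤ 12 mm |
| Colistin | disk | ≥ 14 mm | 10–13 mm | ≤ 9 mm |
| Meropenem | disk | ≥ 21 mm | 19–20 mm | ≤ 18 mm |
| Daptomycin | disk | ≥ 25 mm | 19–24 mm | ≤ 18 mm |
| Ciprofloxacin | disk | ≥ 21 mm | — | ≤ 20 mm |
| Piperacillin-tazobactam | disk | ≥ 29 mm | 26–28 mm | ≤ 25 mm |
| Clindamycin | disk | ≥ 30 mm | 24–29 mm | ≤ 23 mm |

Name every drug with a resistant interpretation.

Meropenem: 22 mm is ≥ 21 mm ⇒ S
Daptomycin 14 mm: ≤ 18 mm → R
Tobramycin 27 mm: ≥ 26 mm → S
Amikacin 18 mm: ≥ 18 mm ⇒ S
Piperacillin-tazobactam 28 mm: in 26–28 mm → Intermediate
Colistin: 20 mm is ≥ 14 mm ⇒ S
Ciprofloxacin 27 mm: ≥ 21 mm ⇒ S
Clindamycin (28 mm) in 24–29 mm → intermediate

daptomycin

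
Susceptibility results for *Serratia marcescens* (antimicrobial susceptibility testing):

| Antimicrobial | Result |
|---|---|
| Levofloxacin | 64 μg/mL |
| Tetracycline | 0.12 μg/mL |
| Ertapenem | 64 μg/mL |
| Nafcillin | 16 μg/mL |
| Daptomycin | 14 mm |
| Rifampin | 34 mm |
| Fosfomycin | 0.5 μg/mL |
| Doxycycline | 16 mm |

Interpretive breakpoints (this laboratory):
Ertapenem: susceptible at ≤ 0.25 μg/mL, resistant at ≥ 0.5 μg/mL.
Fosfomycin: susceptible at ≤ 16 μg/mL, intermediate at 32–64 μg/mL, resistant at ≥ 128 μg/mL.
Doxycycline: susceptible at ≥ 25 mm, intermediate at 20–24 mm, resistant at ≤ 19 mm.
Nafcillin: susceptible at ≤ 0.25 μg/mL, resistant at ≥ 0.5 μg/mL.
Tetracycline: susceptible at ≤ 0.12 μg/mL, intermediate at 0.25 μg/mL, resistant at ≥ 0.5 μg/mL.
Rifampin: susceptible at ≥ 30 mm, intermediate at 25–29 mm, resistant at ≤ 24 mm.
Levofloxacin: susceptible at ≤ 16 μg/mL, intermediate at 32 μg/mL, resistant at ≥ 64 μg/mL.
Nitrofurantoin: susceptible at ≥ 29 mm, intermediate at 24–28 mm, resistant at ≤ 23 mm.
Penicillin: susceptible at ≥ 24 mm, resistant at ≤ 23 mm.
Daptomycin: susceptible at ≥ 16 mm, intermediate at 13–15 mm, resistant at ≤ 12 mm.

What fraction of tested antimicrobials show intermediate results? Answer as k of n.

Levofloxacin: 64 μg/mL is ≥ 64 μg/mL — resistant
Tetracycline (0.12 μg/mL) ≤ 0.12 μg/mL ⇒ S
Ertapenem: 64 μg/mL is ≥ 0.5 μg/mL ⇒ R
Nafcillin 16 μg/mL: ≥ 0.5 μg/mL — resistant
Daptomycin (14 mm) in 13–15 mm ⇒ Intermediate
Rifampin: 34 mm is ≥ 30 mm → S
Fosfomycin 0.5 μg/mL: ≤ 16 μg/mL → Susceptible
Doxycycline: 16 mm is ≤ 19 mm → resistant
Intermediate: 1/8

1 of 8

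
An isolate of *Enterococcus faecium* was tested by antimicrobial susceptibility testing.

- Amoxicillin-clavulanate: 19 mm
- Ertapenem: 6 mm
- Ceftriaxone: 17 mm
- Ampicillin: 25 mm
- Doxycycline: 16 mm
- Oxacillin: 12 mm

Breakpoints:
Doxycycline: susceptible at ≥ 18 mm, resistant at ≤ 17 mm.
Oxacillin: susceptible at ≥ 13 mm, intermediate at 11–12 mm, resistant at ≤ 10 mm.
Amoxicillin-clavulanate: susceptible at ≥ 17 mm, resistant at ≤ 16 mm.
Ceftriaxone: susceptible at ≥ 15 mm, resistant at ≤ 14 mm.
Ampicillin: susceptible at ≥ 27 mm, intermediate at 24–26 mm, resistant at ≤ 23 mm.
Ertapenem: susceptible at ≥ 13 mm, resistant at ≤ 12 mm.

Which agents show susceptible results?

amoxicillin-clavulanate, ceftriaxone

Amoxicillin-clavulanate 19 mm: ≥ 17 mm — Susceptible
Ertapenem 6 mm: ≤ 12 mm ⇒ resistant
Ceftriaxone (17 mm) ≥ 15 mm → S
Ampicillin (25 mm) in 24–26 mm ⇒ Intermediate
Doxycycline (16 mm) ≤ 17 mm — R
Oxacillin (12 mm) in 11–12 mm — Intermediate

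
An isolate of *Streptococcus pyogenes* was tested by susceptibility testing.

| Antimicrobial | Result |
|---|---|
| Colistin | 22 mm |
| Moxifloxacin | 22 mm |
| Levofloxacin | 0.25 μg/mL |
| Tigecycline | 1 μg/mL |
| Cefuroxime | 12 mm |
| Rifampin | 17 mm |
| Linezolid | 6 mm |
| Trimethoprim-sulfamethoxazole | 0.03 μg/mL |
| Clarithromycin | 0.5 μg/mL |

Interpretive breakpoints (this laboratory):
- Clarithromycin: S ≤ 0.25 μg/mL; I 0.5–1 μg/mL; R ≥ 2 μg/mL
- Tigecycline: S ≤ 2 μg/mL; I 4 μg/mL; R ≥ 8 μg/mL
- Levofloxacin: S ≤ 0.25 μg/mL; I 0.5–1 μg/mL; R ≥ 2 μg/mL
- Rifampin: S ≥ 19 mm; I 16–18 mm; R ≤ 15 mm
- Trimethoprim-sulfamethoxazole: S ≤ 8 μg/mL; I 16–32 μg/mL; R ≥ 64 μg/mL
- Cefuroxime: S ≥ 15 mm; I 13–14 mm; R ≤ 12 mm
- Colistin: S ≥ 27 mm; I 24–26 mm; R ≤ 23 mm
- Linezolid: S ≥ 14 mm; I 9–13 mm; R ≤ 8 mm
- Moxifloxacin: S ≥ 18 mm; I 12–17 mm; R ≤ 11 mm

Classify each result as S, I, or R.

R, S, S, S, R, I, R, S, I

Colistin (22 mm) ≤ 23 mm → resistant
Moxifloxacin (22 mm) ≥ 18 mm → susceptible
Levofloxacin: 0.25 μg/mL is ≤ 0.25 μg/mL — susceptible
Tigecycline 1 μg/mL: ≤ 2 μg/mL ⇒ S
Cefuroxime 12 mm: ≤ 12 mm ⇒ Resistant
Rifampin: 17 mm is in 16–18 mm ⇒ I
Linezolid 6 mm: ≤ 8 mm ⇒ Resistant
Trimethoprim-sulfamethoxazole (0.03 μg/mL) ≤ 8 μg/mL — S
Clarithromycin: 0.5 μg/mL is in 0.5–1 μg/mL — intermediate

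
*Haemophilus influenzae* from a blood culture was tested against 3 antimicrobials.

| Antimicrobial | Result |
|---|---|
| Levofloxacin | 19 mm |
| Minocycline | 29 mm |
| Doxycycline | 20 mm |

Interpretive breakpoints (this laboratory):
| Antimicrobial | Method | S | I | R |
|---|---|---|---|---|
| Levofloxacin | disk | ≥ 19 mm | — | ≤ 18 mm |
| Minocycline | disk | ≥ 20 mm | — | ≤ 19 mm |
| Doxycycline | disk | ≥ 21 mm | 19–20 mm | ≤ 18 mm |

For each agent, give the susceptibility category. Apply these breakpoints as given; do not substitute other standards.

S, S, I

Levofloxacin (19 mm) ≥ 19 mm ⇒ S
Minocycline: 29 mm is ≥ 20 mm ⇒ susceptible
Doxycycline (20 mm) in 19–20 mm ⇒ I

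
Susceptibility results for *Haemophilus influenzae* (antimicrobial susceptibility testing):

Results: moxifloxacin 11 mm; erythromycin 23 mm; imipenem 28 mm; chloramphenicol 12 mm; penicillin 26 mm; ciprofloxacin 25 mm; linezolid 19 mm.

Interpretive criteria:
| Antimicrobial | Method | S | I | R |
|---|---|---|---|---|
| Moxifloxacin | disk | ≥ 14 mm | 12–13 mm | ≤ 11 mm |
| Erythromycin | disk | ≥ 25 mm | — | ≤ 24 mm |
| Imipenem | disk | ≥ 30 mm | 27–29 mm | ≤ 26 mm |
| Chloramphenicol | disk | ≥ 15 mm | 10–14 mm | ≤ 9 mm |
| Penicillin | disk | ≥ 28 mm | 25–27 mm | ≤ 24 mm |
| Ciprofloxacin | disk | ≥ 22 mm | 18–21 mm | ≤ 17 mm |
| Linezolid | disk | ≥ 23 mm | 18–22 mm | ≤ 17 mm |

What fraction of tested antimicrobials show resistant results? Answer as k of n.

Moxifloxacin (11 mm) ≤ 11 mm ⇒ Resistant
Erythromycin 23 mm: ≤ 24 mm ⇒ Resistant
Imipenem: 28 mm is in 27–29 mm → Intermediate
Chloramphenicol: 12 mm is in 10–14 mm → Intermediate
Penicillin (26 mm) in 25–27 mm ⇒ I
Ciprofloxacin 25 mm: ≥ 22 mm — Susceptible
Linezolid: 19 mm is in 18–22 mm → intermediate
Resistant: 2/7

2 of 7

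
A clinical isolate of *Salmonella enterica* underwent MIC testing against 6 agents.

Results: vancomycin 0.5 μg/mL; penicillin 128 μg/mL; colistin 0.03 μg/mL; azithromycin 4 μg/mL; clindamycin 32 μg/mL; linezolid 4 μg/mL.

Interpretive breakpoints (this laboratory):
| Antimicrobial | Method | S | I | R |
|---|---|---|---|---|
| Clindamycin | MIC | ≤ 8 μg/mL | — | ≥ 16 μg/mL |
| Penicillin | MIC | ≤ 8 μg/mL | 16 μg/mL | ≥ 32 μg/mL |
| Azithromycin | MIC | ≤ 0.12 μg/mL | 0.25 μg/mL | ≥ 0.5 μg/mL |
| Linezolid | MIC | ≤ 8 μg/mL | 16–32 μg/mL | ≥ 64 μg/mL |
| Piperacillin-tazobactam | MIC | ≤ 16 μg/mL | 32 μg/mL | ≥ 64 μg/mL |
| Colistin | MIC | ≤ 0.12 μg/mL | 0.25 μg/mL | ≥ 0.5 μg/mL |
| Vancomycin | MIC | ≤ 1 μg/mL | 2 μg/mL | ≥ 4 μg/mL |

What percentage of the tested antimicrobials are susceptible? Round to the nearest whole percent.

50%

Vancomycin: 0.5 μg/mL is ≤ 1 μg/mL ⇒ S
Penicillin 128 μg/mL: ≥ 32 μg/mL ⇒ Resistant
Colistin (0.03 μg/mL) ≤ 0.12 μg/mL → Susceptible
Azithromycin: 4 μg/mL is ≥ 0.5 μg/mL — Resistant
Clindamycin (32 μg/mL) ≥ 16 μg/mL — resistant
Linezolid: 4 μg/mL is ≤ 8 μg/mL → Susceptible
Susceptible: 3/6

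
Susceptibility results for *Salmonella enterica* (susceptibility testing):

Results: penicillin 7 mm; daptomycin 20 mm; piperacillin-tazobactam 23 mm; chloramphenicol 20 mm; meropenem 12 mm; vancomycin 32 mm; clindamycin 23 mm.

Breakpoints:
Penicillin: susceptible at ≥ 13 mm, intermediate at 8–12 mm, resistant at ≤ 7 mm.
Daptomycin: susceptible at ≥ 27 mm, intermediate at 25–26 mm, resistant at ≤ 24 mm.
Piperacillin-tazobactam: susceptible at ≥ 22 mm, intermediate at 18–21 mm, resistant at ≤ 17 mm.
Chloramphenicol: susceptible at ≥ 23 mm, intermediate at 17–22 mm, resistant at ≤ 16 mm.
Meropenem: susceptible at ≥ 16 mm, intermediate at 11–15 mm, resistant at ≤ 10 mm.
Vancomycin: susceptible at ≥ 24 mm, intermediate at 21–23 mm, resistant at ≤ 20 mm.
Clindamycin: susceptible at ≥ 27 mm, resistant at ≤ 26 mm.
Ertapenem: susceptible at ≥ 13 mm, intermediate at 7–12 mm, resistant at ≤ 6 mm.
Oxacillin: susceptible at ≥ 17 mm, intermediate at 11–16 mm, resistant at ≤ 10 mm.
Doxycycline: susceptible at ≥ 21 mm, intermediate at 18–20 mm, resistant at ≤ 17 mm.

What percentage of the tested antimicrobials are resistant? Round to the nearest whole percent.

Penicillin 7 mm: ≤ 7 mm → R
Daptomycin 20 mm: ≤ 24 mm → resistant
Piperacillin-tazobactam (23 mm) ≥ 22 mm ⇒ S
Chloramphenicol 20 mm: in 17–22 mm — intermediate
Meropenem: 12 mm is in 11–15 mm — I
Vancomycin 32 mm: ≥ 24 mm — Susceptible
Clindamycin: 23 mm is ≤ 26 mm ⇒ R
Resistant: 3/7

43%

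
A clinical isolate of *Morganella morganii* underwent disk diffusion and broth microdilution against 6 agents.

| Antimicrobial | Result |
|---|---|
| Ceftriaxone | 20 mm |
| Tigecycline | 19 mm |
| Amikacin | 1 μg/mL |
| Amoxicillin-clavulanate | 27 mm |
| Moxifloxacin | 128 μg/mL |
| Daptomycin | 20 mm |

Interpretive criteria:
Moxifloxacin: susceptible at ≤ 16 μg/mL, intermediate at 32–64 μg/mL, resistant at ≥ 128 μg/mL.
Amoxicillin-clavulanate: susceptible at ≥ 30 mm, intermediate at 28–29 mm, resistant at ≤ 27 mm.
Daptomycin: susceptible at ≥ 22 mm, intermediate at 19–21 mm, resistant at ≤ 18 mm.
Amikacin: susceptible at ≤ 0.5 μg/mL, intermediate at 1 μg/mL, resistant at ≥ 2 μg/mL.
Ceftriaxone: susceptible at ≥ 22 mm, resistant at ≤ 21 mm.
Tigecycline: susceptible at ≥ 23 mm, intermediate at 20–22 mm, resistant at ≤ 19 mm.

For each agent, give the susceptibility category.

R, R, I, R, R, I

Ceftriaxone (20 mm) ≤ 21 mm ⇒ R
Tigecycline: 19 mm is ≤ 19 mm ⇒ Resistant
Amikacin: 1 μg/mL is = 1 μg/mL ⇒ intermediate
Amoxicillin-clavulanate (27 mm) ≤ 27 mm → Resistant
Moxifloxacin (128 μg/mL) ≥ 128 μg/mL ⇒ Resistant
Daptomycin (20 mm) in 19–21 mm → Intermediate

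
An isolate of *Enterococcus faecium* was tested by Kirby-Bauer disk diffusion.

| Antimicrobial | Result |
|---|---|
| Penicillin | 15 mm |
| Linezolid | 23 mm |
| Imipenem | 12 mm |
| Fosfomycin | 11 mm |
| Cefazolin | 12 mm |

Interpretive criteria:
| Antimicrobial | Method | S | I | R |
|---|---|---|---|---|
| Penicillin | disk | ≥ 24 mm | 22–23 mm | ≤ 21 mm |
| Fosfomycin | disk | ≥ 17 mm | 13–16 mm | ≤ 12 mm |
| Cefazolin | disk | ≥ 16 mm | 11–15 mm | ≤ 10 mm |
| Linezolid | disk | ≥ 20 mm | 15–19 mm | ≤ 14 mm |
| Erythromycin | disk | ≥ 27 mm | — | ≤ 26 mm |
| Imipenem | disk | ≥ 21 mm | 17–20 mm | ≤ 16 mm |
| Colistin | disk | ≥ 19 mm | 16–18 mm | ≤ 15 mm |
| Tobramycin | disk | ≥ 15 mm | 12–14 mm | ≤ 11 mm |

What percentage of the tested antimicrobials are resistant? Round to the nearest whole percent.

Penicillin (15 mm) ≤ 21 mm ⇒ R
Linezolid (23 mm) ≥ 20 mm — S
Imipenem: 12 mm is ≤ 16 mm — Resistant
Fosfomycin (11 mm) ≤ 12 mm — R
Cefazolin 12 mm: in 11–15 mm → Intermediate
Resistant: 3/5

60%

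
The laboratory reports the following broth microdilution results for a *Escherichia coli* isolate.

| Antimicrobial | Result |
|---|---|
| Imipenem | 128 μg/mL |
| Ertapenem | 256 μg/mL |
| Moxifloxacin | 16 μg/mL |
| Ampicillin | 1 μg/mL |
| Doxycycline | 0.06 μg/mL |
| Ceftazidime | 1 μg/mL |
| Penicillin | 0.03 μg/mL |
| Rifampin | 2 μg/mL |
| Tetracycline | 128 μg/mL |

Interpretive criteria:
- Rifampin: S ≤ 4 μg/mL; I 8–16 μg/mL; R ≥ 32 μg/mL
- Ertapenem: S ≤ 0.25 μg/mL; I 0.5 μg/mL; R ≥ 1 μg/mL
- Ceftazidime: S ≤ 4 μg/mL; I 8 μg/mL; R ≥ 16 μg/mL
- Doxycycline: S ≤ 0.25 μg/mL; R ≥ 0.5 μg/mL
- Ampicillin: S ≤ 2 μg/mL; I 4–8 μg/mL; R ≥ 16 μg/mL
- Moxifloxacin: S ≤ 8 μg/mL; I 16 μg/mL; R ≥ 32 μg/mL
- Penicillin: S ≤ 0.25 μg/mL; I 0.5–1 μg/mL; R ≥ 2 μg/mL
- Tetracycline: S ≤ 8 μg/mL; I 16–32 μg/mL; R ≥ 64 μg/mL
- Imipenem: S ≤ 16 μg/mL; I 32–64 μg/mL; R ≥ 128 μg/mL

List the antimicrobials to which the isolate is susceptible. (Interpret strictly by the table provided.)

Imipenem: 128 μg/mL is ≥ 128 μg/mL ⇒ R
Ertapenem (256 μg/mL) ≥ 1 μg/mL ⇒ R
Moxifloxacin (16 μg/mL) = 16 μg/mL → Intermediate
Ampicillin (1 μg/mL) ≤ 2 μg/mL → susceptible
Doxycycline: 0.06 μg/mL is ≤ 0.25 μg/mL — Susceptible
Ceftazidime 1 μg/mL: ≤ 4 μg/mL — Susceptible
Penicillin: 0.03 μg/mL is ≤ 0.25 μg/mL → susceptible
Rifampin: 2 μg/mL is ≤ 4 μg/mL — S
Tetracycline: 128 μg/mL is ≥ 64 μg/mL — R

ampicillin, doxycycline, ceftazidime, penicillin, rifampin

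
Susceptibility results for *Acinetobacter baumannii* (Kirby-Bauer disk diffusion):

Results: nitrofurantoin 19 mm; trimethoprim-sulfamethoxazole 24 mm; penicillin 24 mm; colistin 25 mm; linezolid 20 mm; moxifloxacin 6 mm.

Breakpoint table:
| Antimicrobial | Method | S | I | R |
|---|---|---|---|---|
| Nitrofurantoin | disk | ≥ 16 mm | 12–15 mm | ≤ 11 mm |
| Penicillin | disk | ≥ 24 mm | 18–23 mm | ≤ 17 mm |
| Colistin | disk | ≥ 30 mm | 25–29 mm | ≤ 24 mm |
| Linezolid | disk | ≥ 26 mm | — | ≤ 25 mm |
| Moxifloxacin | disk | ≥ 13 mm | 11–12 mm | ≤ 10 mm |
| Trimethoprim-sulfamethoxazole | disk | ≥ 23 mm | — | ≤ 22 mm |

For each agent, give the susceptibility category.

Nitrofurantoin (19 mm) ≥ 16 mm — S
Trimethoprim-sulfamethoxazole (24 mm) ≥ 23 mm → susceptible
Penicillin 24 mm: ≥ 24 mm → S
Colistin (25 mm) in 25–29 mm → Intermediate
Linezolid (20 mm) ≤ 25 mm → R
Moxifloxacin: 6 mm is ≤ 10 mm — resistant

S, S, S, I, R, R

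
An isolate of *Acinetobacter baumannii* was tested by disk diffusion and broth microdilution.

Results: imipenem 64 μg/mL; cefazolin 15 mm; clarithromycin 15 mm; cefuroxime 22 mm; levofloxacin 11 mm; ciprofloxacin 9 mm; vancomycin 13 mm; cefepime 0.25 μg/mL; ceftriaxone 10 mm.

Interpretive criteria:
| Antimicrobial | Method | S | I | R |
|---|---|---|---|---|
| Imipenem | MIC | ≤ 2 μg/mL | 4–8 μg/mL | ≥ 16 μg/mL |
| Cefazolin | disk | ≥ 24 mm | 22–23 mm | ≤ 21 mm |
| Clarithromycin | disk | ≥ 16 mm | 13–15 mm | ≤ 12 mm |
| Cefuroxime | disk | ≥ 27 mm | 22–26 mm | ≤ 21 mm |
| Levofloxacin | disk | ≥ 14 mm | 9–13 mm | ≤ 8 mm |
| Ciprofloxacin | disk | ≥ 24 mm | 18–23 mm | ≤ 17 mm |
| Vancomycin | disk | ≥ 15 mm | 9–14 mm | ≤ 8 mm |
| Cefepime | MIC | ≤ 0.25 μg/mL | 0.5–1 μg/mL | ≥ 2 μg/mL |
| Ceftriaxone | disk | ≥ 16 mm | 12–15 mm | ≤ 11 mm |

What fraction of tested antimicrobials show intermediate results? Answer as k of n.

4 of 9

Imipenem (64 μg/mL) ≥ 16 μg/mL → R
Cefazolin: 15 mm is ≤ 21 mm ⇒ Resistant
Clarithromycin: 15 mm is in 13–15 mm → Intermediate
Cefuroxime: 22 mm is in 22–26 mm → intermediate
Levofloxacin (11 mm) in 9–13 mm — intermediate
Ciprofloxacin: 9 mm is ≤ 17 mm ⇒ R
Vancomycin: 13 mm is in 9–14 mm ⇒ Intermediate
Cefepime: 0.25 μg/mL is ≤ 0.25 μg/mL — S
Ceftriaxone 10 mm: ≤ 11 mm — resistant
Intermediate: 4/9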